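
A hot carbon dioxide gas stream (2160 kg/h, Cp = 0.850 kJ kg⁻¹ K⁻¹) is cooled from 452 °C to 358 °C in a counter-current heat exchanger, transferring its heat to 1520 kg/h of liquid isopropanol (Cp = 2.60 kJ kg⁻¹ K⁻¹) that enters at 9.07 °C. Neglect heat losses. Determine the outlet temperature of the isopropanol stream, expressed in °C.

T_c,out = 52.7 °C

Heat released by hot stream: Q = 2160 × 0.850 × (452 − 358) = 172580 kJ/h
Energy balance on cold side (adiabatic exchanger): Q = ṁ_c·Cp_c·(T_c,out − T_c,in)
T_c,out = 9.07 + 172580/(1520 × 2.60) = 52.74 °C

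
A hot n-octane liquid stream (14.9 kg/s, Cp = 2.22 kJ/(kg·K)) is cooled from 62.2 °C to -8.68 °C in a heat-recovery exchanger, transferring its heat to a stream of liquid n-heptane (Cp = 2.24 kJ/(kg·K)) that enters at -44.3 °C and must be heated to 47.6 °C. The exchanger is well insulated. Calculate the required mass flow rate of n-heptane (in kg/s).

Heat released by hot stream: Q = 14.9 × 2.22 × (62.2 − -8.68) = 2344.6 kJ/s
Energy balance on cold side (adiabatic exchanger): Q = ṁ_c·Cp_c·(T_c,out − T_c,in)
ṁ_c = 2344.6 / [2.24 × (47.6 − -44.3)] = 11.389 kg/s

ṁ_c = 11.4 kg/s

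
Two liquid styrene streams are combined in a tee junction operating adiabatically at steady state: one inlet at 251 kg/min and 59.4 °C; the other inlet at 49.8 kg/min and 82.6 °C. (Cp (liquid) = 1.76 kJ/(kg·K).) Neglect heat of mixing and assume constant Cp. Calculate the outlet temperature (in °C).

Adiabatic, steady state ⇒ Σ ṁᵢCp,ᵢ(T_out − Tᵢ) = 0
Σ ṁᵢCp,ᵢTᵢ = 251×1.76×59.4 + 49.8×1.76×82.6 = 33480
Σ ṁᵢCp,ᵢ = 251×1.76 + 49.8×1.76 = 529.41
T_out = 33480 / 529.41 = 63.241 °C

T_out = 63.2 °C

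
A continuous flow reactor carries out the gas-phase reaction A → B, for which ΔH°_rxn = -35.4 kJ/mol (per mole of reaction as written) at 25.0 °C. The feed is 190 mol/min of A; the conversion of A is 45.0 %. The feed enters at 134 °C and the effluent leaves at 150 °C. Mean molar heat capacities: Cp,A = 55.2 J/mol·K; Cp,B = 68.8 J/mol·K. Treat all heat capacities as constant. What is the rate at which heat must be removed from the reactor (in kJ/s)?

Extent of reaction ξ = 0.450 × 190 = 85.5 mol/min
Reaction term: ξ·ΔH°_rxn = 85.5 × -35.4 = -3026.7 kJ/min
Sensible, feed 134→25 °C: -1143.2 kJ/min
Outlet flows (mol/min): A 104.5, B 85.5
Sensible, products 25→150 °C: 1456.3 kJ/min
Q = ΔH = -2713.5 kJ/min = -45.226 kW
Heat removed = 45.226 kJ/s

Q_out = 45.2 kJ/s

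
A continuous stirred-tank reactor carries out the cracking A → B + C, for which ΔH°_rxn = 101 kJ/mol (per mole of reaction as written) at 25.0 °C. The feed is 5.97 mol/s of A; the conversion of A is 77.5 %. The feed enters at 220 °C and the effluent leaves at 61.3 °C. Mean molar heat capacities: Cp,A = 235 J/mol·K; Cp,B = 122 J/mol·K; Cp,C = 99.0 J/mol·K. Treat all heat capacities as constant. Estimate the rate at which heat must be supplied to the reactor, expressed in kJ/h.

Extent of reaction ξ = 0.775 × 5.97 = 4.6268 mol/s
Reaction term: ξ·ΔH°_rxn = 4.6268 × 101 = 467.3 kJ/s
Sensible, feed 220→25 °C: -273.58 kJ/s
Outlet flows (mol/s): A 1.3432, B 4.6268, C 4.6268
Sensible, products 25→61.3 °C: 48.576 kJ/s
Q = ΔH = 242.3 kJ/s = 242.3 kW
Heat supplied = 872290 kJ/h

Q_in = 872000 kJ/h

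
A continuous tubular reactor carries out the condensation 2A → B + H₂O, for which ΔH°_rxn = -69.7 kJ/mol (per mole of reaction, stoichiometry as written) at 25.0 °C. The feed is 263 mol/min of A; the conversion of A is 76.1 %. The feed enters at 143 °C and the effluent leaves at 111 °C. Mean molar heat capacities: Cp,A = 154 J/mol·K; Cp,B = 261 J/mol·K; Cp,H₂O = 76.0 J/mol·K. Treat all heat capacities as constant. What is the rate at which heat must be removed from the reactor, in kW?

Q_out = 134 kW

Extent of reaction ξ = 0.761 × 263 / 2 = 100.07 mol/min
Reaction term: ξ·ΔH°_rxn = 100.07 × -69.7 = -6975 kJ/min
Sensible, feed 143→25 °C: -4779.2 kJ/min
Outlet flows (mol/min): A 62.857, B 100.07, H₂O 100.07
Sensible, products 25→111 °C: 3732.8 kJ/min
Q = ΔH = -8021.5 kJ/min = -133.69 kW
Heat removed = 133.69 kW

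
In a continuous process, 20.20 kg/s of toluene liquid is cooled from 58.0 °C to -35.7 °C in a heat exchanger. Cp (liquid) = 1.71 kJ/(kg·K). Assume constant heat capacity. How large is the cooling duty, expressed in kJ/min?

Q = ṁ·Cp·ΔT = 20.20 × 1.71 × (-35.7 − 58.0) = -3236.6 kJ/s
Cooling duty = 194200 kJ/min

Q_c = 194000 kJ/min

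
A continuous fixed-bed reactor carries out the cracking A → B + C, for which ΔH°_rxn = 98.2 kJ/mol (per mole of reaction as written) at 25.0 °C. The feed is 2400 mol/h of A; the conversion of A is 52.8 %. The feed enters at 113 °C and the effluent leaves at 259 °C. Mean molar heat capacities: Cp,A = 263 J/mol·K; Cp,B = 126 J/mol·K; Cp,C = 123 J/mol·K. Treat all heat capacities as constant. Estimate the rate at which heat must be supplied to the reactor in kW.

Extent of reaction ξ = 0.528 × 2400 = 1267.2 mol/h
Reaction term: ξ·ΔH°_rxn = 1267.2 × 98.2 = 124440 kJ/h
Sensible, feed 113→25 °C: -55546 kJ/h
Outlet flows (mol/h): A 1132.8, B 1267.2, C 1267.2
Sensible, products 25→259 °C: 143550 kJ/h
Q = ΔH = 212440 kJ/h = 59.012 kW
Heat supplied = 59.012 kW

Q_in = 59.0 kW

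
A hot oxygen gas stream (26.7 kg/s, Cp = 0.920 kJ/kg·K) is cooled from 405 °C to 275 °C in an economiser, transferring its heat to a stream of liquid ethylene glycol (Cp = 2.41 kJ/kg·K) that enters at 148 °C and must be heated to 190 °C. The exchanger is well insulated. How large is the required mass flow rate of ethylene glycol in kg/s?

ṁ_c = 31.5 kg/s

Heat released by hot stream: Q = 26.7 × 0.920 × (405 − 275) = 3193.3 kJ/s
Energy balance on cold side (adiabatic exchanger): Q = ṁ_c·Cp_c·(T_c,out − T_c,in)
ṁ_c = 3193.3 / [2.41 × (190 − 148)] = 31.548 kg/s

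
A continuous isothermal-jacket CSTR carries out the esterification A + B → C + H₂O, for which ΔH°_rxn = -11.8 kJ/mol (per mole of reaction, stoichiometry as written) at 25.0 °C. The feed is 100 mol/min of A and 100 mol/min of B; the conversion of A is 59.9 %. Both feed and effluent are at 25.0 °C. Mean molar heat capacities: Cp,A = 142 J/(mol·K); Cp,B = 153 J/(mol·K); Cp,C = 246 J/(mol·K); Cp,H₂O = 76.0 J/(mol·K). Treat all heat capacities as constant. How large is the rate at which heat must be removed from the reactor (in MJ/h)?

Q_out = 42.4 MJ/h

Extent of reaction ξ = 0.599 × 100 = 59.9 mol/min
Reaction term: ξ·ΔH°_rxn = 59.9 × -11.8 = -706.82 kJ/min
Q = ΔH = -706.82 kJ/min = -11.78 kW
Heat removed = 42.409 MJ/h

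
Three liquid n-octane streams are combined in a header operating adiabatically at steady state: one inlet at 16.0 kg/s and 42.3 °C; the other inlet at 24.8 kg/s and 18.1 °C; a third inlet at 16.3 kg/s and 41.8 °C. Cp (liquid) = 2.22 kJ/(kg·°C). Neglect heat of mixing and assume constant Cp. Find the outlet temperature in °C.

T_out = 31.6 °C

No heat crosses the boundary, so H_out = H_in.
Σ ṁᵢCp,ᵢTᵢ = 16.0×2.22×42.3 + 24.8×2.22×18.1 + 16.3×2.22×41.8 = 4011.6
Σ ṁᵢCp,ᵢ = 16.0×2.22 + 24.8×2.22 + 16.3×2.22 = 126.76
T_out = 4011.6 / 126.76 = 31.647 °C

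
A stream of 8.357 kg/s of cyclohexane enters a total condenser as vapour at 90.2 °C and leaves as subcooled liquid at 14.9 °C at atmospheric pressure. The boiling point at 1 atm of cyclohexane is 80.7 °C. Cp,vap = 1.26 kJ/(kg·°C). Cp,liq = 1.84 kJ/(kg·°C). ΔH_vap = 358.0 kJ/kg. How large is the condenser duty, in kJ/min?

vapour 90.2→80.7 °C: -11.97 kJ/kg
condensation at 80.7 °C: -358 kJ/kg
liquid 80.7→14.9 °C: -121.07 kJ/kg
Δh = -11.97 + -358 + -121.07 = -491.04 kJ/kg
Q = ṁ·Δh = 8.357 kg/s × -491.04 kJ/kg = -4103.6 kJ/s
|Q| = 4103.6 kW = 246220 kJ/min

Q_c = 246000 kJ/min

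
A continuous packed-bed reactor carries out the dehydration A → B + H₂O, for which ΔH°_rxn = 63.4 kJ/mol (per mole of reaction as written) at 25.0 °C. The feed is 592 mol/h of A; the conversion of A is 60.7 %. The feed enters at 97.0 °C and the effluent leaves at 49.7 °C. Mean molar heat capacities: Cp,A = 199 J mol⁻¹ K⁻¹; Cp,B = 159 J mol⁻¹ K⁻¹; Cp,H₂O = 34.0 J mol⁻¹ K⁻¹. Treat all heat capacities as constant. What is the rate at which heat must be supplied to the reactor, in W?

Extent of reaction ξ = 0.607 × 592 = 359.34 mol/h
Reaction term: ξ·ΔH°_rxn = 359.34 × 63.4 = 22782 kJ/h
Sensible, feed 97.0→25 °C: -8482.2 kJ/h
Outlet flows (mol/h): A 232.66, B 359.34, H₂O 359.34
Sensible, products 25→49.7 °C: 2856.6 kJ/h
Q = ΔH = 17157 kJ/h = 4.7658 kW
Heat supplied = 4765.8 W

Q_in = 4770 W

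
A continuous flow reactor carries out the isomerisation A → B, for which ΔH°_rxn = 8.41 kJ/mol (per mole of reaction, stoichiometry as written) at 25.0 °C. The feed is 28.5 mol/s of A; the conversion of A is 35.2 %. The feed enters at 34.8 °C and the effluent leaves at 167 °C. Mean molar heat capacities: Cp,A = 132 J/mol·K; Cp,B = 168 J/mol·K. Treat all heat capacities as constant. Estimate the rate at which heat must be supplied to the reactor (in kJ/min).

Q_in = 38000 kJ/min

Extent of reaction ξ = 0.352 × 28.5 = 10.032 mol/s
Reaction term: ξ·ΔH°_rxn = 10.032 × 8.41 = 84.369 kJ/s
Sensible, feed 34.8→25 °C: -36.868 kJ/s
Outlet flows (mol/s): A 18.468, B 10.032
Sensible, products 25→167 °C: 585.49 kJ/s
Q = ΔH = 632.99 kJ/s = 632.99 kW
Heat supplied = 37979 kJ/min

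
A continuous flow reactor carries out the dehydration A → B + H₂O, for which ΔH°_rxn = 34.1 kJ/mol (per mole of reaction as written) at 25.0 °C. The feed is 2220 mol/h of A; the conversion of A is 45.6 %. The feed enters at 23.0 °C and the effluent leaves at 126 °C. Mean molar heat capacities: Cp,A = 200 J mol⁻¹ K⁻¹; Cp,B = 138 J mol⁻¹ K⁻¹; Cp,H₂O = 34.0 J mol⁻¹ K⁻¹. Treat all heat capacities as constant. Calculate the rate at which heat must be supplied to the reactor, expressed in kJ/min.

Q_in = 1290 kJ/min

Extent of reaction ξ = 0.456 × 2220 = 1012.3 mol/h
Reaction term: ξ·ΔH°_rxn = 1012.3 × 34.1 = 34520 kJ/h
Sensible, feed 23.0→25 °C: 888 kJ/h
Outlet flows (mol/h): A 1207.7, B 1012.3, H₂O 1012.3
Sensible, products 25→126 °C: 41981 kJ/h
Q = ΔH = 77389 kJ/h = 21.497 kW
Heat supplied = 1289.8 kJ/min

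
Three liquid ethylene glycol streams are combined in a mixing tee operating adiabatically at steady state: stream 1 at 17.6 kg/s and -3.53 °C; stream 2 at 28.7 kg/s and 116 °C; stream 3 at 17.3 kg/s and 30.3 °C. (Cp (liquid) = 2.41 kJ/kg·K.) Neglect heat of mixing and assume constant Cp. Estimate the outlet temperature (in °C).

Adiabatic, steady state ⇒ Σ ṁᵢCp,ᵢ(T_out − Tᵢ) = 0
T_out = Σ ṁᵢCp,ᵢTᵢ / Σ ṁᵢCp,ᵢ
      = 9136.9 / 153.28 = 59.611 °C

T_out = 59.6 °C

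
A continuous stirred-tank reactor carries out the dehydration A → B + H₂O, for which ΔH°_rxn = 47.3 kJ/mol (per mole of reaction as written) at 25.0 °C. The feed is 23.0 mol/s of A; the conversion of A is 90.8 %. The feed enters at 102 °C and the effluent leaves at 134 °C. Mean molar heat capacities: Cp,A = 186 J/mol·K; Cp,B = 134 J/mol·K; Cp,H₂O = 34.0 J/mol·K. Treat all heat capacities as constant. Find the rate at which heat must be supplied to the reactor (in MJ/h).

Extent of reaction ξ = 0.908 × 23.0 = 20.884 mol/s
Reaction term: ξ·ΔH°_rxn = 20.884 × 47.3 = 987.81 kJ/s
Sensible, feed 102→25 °C: -329.41 kJ/s
Outlet flows (mol/s): A 2.116, B 20.884, H₂O 20.884
Sensible, products 25→134 °C: 425.33 kJ/s
Q = ΔH = 1083.7 kJ/s = 1083.7 kW
Heat supplied = 3901.4 MJ/h

Q_in = 3900 MJ/h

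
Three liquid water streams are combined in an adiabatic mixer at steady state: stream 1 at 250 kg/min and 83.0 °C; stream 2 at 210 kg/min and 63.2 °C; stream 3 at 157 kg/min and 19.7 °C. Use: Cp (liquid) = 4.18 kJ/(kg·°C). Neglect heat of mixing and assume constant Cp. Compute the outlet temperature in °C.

No heat crosses the boundary, so H_out = H_in.
T_out = Σ ṁᵢCp,ᵢTᵢ / Σ ṁᵢCp,ᵢ
      = 155140 / 2579.1 = 60.154 °C

T_out = 60.2 °C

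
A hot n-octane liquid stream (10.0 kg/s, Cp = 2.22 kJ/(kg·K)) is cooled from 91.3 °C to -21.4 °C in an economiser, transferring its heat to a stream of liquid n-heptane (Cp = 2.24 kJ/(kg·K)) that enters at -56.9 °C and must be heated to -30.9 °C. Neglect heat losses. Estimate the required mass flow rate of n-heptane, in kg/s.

Heat released by hot stream: Q = 10.0 × 2.22 × (91.3 − -21.4) = 2501.9 kJ/s
Energy balance on cold side (adiabatic exchanger): Q = ṁ_c·Cp_c·(T_c,out − T_c,in)
ṁ_c = 2501.9 / [2.24 × (-30.9 − -56.9)] = 42.959 kg/s

ṁ_c = 43.0 kg/s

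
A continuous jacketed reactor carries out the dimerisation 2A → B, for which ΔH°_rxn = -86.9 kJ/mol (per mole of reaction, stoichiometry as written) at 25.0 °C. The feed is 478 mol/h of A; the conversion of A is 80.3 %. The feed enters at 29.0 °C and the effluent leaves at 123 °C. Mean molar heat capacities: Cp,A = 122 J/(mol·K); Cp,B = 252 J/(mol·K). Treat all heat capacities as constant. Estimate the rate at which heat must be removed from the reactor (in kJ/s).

Extent of reaction ξ = 0.803 × 478 / 2 = 191.92 mol/h
Reaction term: ξ·ΔH°_rxn = 191.92 × -86.9 = -16678 kJ/h
Sensible, feed 29.0→25 °C: -233.26 kJ/h
Outlet flows (mol/h): A 94.166, B 191.92
Sensible, products 25→123 °C: 5865.4 kJ/h
Q = ΔH = -11045 kJ/h = -3.0682 kW
Heat removed = 3.0682 kJ/s

Q_out = 3.07 kJ/s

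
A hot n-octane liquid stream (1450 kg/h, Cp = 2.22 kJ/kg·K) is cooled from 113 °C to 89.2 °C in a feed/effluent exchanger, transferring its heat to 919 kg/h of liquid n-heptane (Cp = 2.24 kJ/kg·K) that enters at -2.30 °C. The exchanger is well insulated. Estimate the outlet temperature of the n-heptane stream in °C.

T_c,out = 34.9 °C

Heat released by hot stream: Q = 1450 × 2.22 × (113 − 89.2) = 76612 kJ/h
Energy balance on cold side (adiabatic exchanger): Q = ṁ_c·Cp_c·(T_c,out − T_c,in)
T_c,out = -2.30 + 76612/(919 × 2.24) = 34.916 °C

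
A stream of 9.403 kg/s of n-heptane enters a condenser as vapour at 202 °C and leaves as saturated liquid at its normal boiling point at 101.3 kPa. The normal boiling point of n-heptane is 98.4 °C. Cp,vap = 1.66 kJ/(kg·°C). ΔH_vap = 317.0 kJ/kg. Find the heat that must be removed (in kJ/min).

Q_c = 276000 kJ/min

vapour 202→98.4 °C: -171.98 kJ/kg
condensation at 98.4 °C: -317 kJ/kg
Δh = -171.98 + -317 = -488.98 kJ/kg
Q = ṁ·Δh = 9.403 kg/s × -488.98 kJ/kg = -4597.8 kJ/s
|Q| = 4597.8 kW = 275870 kJ/min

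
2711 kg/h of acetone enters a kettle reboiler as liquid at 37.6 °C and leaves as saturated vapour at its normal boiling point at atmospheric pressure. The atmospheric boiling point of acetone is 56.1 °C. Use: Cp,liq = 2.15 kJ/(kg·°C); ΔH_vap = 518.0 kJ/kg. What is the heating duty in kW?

Q = 420 kW

liquid 37.6→56.1 °C: 39.775 kJ/kg
vaporisation at 56.1 °C: 518 kJ/kg
Δh = 39.775 + 518 = 557.77 kJ/kg
Q = ṁ·Δh = 2711 kg/h × 557.77 kJ/kg = 1.5121e+06 kJ/h
|Q| = 420.04 kW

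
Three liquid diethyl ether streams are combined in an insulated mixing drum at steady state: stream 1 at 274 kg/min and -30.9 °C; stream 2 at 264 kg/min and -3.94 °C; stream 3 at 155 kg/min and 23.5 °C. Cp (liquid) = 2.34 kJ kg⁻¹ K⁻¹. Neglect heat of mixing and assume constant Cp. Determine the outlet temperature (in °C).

Adiabatic, steady state ⇒ Σ ṁᵢCp,ᵢ(T_out − Tᵢ) = 0
Σ ṁᵢCp,ᵢTᵢ = 274×2.34×-30.9 + 264×2.34×-3.94 + 155×2.34×23.5 = -13722
Σ ṁᵢCp,ᵢ = 274×2.34 + 264×2.34 + 155×2.34 = 1621.6
T_out = -13722 / 1621.6 = -8.4621 °C

T_out = -8.46 °C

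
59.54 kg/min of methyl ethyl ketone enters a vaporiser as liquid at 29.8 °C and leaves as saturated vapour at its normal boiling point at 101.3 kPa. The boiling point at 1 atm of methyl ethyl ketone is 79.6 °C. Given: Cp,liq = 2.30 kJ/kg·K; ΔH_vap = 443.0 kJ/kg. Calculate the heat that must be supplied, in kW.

liquid 29.8→79.6 °C: 114.54 kJ/kg
vaporisation at 79.6 °C: 443 kJ/kg
Δh = 114.54 + 443 = 557.54 kJ/kg
Q = ṁ·Δh = 59.54 kg/min × 557.54 kJ/kg = 33196 kJ/min
|Q| = 553.27 kW

Q = 553 kW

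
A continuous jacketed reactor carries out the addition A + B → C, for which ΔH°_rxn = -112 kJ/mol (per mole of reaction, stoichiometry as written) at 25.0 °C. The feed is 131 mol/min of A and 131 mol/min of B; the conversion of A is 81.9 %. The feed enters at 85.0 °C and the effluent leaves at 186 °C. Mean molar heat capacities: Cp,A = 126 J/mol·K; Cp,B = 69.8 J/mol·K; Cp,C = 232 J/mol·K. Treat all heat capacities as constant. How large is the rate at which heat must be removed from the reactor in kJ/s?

Extent of reaction ξ = 0.819 × 131 = 107.29 mol/min
Reaction term: ξ·ΔH°_rxn = 107.29 × -112 = -12016 kJ/min
Sensible, feed 85.0→25 °C: -1539 kJ/min
Outlet flows (mol/min): A 23.711, B 23.711, C 107.29
Sensible, products 25→186 °C: 4754.9 kJ/min
Q = ΔH = -8800.4 kJ/min = -146.67 kW
Heat removed = 146.67 kJ/s

Q_out = 147 kJ/s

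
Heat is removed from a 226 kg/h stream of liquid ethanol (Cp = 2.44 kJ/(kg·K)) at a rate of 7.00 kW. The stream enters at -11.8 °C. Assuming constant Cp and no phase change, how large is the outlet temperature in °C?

T_out = -57.5 °C

Q = 7.00 kW = 25200 kJ/h
ΔT = Q/(ṁ·Cp) = 25200/(226×2.44) = 45.699 K
T_out = -11.8 − 45.699 = -57.499 °C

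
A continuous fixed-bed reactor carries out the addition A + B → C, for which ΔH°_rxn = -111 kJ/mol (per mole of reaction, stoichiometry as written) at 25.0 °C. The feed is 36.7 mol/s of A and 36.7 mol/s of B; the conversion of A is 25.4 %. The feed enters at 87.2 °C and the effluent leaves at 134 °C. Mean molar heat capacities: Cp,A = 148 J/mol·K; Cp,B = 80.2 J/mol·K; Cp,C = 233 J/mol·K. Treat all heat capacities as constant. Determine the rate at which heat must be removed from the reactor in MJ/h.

Extent of reaction ξ = 0.254 × 36.7 = 9.3218 mol/s
Reaction term: ξ·ΔH°_rxn = 9.3218 × -111 = -1034.7 kJ/s
Sensible, feed 87.2→25 °C: -520.92 kJ/s
Outlet flows (mol/s): A 27.378, B 27.378, C 9.3218
Sensible, products 25→134 °C: 917.75 kJ/s
Q = ΔH = -637.9 kJ/s = -637.9 kW
Heat removed = 2296.4 MJ/h

Q_out = 2300 MJ/h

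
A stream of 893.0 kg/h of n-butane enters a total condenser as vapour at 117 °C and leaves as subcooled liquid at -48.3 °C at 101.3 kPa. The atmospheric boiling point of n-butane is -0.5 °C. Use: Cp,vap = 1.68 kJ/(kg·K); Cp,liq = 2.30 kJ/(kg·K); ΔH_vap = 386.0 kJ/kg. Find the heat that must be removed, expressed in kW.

Q_c = 172 kW

vapour 117→-0.5 °C: -197.4 kJ/kg
condensation at -0.5 °C: -386 kJ/kg
liquid -0.5→-48.3 °C: -109.94 kJ/kg
Δh = -197.4 + -386 + -109.94 = -693.34 kJ/kg
Q = ṁ·Δh = 893.0 kg/h × -693.34 kJ/kg = -619150 kJ/h
|Q| = 171.99 kW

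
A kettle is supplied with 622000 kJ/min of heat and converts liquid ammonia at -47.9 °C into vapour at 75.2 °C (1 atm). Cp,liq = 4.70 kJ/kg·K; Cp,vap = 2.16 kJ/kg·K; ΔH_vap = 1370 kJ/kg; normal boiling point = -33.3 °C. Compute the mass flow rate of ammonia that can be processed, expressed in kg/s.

ṁ = 6.20 kg/s

Δh = 4.70×(-33.3−-47.9) + 1370 + 2.16×(75.2−-33.3) = 1673 kJ/kg
Q = 622000 kJ/min = 10367 kJ/s = 10367 kJ/s
ṁ = Q/Δh = 10367 / 1673 = 6.1965 kg/s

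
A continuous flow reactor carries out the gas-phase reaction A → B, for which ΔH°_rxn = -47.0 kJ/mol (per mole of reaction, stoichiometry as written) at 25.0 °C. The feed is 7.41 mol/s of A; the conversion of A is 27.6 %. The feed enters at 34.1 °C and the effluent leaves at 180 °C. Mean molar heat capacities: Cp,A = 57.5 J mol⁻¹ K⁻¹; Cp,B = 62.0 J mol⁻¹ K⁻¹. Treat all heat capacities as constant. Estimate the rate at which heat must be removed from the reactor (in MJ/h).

Q_out = 117 MJ/h

Extent of reaction ξ = 0.276 × 7.41 = 2.0452 mol/s
Reaction term: ξ·ΔH°_rxn = 2.0452 × -47.0 = -96.123 kJ/s
Sensible, feed 34.1→25 °C: -3.8773 kJ/s
Outlet flows (mol/s): A 5.3648, B 2.0452
Sensible, products 25→180 °C: 67.468 kJ/s
Q = ΔH = -32.532 kJ/s = -32.532 kW
Heat removed = 117.11 MJ/h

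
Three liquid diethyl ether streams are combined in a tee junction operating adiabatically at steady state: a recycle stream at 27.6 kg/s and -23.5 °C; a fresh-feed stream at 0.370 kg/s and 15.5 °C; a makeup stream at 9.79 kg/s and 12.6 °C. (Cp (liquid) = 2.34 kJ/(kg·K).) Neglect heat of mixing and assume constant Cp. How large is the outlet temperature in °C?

No heat crosses the boundary, so H_out = H_in.
Σ ṁᵢCp,ᵢTᵢ = 27.6×2.34×-23.5 + 0.370×2.34×15.5 + 9.79×2.34×12.6 = -1215.7
Σ ṁᵢCp,ᵢ = 27.6×2.34 + 0.370×2.34 + 9.79×2.34 = 88.358
T_out = -1215.7 / 88.358 = -13.758 °C

T_out = -13.8 °C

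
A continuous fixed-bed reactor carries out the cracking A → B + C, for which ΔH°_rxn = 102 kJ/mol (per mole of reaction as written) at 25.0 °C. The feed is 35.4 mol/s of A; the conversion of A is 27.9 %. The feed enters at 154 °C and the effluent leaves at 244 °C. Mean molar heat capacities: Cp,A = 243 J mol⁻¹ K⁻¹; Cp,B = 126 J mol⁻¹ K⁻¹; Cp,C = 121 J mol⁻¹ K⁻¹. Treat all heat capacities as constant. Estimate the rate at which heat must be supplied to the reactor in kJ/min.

Q_in = 107000 kJ/min

Extent of reaction ξ = 0.279 × 35.4 = 9.8766 mol/s
Reaction term: ξ·ΔH°_rxn = 9.8766 × 102 = 1007.4 kJ/s
Sensible, feed 154→25 °C: -1109.7 kJ/s
Outlet flows (mol/s): A 25.523, B 9.8766, C 9.8766
Sensible, products 25→244 °C: 1892.5 kJ/s
Q = ΔH = 1790.3 kJ/s = 1790.3 kW
Heat supplied = 107420 kJ/min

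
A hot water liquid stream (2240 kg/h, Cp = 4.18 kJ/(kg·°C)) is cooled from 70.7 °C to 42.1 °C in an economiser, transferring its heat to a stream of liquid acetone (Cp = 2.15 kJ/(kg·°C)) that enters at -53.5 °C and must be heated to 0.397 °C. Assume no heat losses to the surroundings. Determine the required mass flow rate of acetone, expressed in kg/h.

ṁ_c = 2310 kg/h

Heat released by hot stream: Q = 2240 × 4.18 × (70.7 − 42.1) = 267790 kJ/h
Energy balance on cold side (adiabatic exchanger): Q = ṁ_c·Cp_c·(T_c,out − T_c,in)
ṁ_c = 267790 / [2.15 × (0.397 − -53.5)] = 2310.9 kg/h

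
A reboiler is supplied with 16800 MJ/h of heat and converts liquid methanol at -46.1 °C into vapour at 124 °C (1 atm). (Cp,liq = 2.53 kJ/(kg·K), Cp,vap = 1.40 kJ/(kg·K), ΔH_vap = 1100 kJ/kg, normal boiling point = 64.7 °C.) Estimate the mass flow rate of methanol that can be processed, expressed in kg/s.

Δh = 2.53×(64.7−-46.1) + 1100 + 1.40×(124−64.7) = 1463.3 kJ/kg
Q = 16800 MJ/h = 4666.7 kJ/s = 4666.7 kJ/s
ṁ = Q/Δh = 4666.7 / 1463.3 = 3.189 kg/s

ṁ = 3.19 kg/s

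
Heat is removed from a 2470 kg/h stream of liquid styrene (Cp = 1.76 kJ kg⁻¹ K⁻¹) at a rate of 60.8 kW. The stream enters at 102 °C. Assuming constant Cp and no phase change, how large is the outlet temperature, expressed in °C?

Q = 60.8 kW = 218880 kJ/h
ΔT = Q/(ṁ·Cp) = 218880/(2470×1.76) = 50.35 K
T_out = 102 − 50.35 = 51.65 °C

T_out = 51.7 °C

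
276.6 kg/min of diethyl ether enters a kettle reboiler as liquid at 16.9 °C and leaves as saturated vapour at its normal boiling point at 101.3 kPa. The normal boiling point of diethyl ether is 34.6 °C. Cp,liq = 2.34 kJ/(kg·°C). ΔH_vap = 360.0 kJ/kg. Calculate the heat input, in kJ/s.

liquid 16.9→34.6 °C: 41.418 kJ/kg
vaporisation at 34.6 °C: 360 kJ/kg
Δh = 41.418 + 360 = 401.42 kJ/kg
Q = ṁ·Δh = 276.6 kg/min × 401.42 kJ/kg = 111030 kJ/min
|Q| = 1850.5 kW

Q = 1850 kJ/s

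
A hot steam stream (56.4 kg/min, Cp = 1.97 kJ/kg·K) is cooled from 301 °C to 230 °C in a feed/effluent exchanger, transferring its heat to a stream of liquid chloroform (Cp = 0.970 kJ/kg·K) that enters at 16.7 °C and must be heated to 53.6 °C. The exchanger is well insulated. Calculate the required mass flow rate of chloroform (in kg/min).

ṁ_c = 220 kg/min

Heat released by hot stream: Q = 56.4 × 1.97 × (301 − 230) = 7888.7 kJ/min
Energy balance on cold side (adiabatic exchanger): Q = ṁ_c·Cp_c·(T_c,out − T_c,in)
ṁ_c = 7888.7 / [0.970 × (53.6 − 16.7)] = 220.4 kg/min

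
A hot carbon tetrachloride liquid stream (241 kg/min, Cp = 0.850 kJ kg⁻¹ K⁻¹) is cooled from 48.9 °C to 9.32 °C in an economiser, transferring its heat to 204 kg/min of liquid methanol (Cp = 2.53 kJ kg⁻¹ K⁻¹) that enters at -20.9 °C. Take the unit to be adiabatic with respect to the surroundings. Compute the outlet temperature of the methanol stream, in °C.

Heat released by hot stream: Q = 241 × 0.850 × (48.9 − 9.32) = 8108 kJ/min
Energy balance on cold side (adiabatic exchanger): Q = ṁ_c·Cp_c·(T_c,out − T_c,in)
T_c,out = -20.9 + 8108/(204 × 2.53) = -5.1905 °C

T_c,out = -5.19 °C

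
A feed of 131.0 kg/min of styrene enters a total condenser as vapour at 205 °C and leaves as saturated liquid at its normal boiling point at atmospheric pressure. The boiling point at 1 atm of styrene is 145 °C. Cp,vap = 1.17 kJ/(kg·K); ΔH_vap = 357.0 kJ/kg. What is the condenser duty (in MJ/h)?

Q_c = 3360 MJ/h

vapour 205→145 °C: -70.2 kJ/kg
condensation at 145 °C: -357 kJ/kg
Δh = -70.2 + -357 = -427.2 kJ/kg
Q = ṁ·Δh = 131.0 kg/min × -427.2 kJ/kg = -55963 kJ/min
|Q| = 932.72 kW = 3357.8 MJ/h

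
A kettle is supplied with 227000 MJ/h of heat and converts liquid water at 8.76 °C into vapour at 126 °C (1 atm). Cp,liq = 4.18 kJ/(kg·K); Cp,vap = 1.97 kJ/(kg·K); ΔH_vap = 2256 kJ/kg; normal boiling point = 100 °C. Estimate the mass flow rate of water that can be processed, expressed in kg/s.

ṁ = 23.5 kg/s

Δh = 4.18×(100−8.76) + 2256 + 1.97×(126−100) = 2688.6 kJ/kg
Q = 227000 MJ/h = 63056 kJ/s = 63056 kJ/s
ṁ = Q/Δh = 63056 / 2688.6 = 23.453 kg/s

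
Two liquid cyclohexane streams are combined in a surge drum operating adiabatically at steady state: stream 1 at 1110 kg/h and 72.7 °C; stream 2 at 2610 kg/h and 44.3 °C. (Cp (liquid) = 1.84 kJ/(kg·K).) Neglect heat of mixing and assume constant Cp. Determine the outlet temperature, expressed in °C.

Adiabatic, steady state ⇒ Σ ṁᵢCp,ᵢ(T_out − Tᵢ) = 0
Σ ṁᵢCp,ᵢTᵢ = 1110×1.84×72.7 + 2610×1.84×44.3 = 361230
Σ ṁᵢCp,ᵢ = 1110×1.84 + 2610×1.84 = 6844.8
T_out = 361230 / 6844.8 = 52.774 °C

T_out = 52.8 °C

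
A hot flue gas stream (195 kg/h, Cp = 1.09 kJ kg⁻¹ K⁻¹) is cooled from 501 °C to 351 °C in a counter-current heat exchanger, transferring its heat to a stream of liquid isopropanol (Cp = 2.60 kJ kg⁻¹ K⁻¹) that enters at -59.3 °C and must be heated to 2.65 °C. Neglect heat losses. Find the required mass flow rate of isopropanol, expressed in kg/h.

ṁ_c = 198 kg/h

Heat released by hot stream: Q = 195 × 1.09 × (501 − 351) = 31882 kJ/h
Energy balance on cold side (adiabatic exchanger): Q = ṁ_c·Cp_c·(T_c,out − T_c,in)
ṁ_c = 31882 / [2.60 × (2.65 − -59.3)] = 197.94 kg/h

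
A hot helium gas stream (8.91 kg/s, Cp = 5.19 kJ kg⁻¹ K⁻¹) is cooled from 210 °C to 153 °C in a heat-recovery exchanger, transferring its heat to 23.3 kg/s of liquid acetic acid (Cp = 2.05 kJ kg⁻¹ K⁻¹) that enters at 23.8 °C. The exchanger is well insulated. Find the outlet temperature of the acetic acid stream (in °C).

T_c,out = 79.0 °C

Heat released by hot stream: Q = 8.91 × 5.19 × (210 − 153) = 2635.8 kJ/s
Energy balance on cold side (adiabatic exchanger): Q = ṁ_c·Cp_c·(T_c,out − T_c,in)
T_c,out = 23.8 + 2635.8/(23.3 × 2.05) = 78.984 °C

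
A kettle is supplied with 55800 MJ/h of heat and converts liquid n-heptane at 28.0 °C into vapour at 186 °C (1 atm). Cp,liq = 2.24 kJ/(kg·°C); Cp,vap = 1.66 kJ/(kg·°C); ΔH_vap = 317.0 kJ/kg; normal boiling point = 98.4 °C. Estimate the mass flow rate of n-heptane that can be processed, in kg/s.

Δh = 2.24×(98.4−28.0) + 317.0 + 1.66×(186−98.4) = 620.11 kJ/kg
Q = 55800 MJ/h = 15500 kJ/s = 15500 kJ/s
ṁ = Q/Δh = 15500 / 620.11 = 24.995 kg/s

ṁ = 25.0 kg/s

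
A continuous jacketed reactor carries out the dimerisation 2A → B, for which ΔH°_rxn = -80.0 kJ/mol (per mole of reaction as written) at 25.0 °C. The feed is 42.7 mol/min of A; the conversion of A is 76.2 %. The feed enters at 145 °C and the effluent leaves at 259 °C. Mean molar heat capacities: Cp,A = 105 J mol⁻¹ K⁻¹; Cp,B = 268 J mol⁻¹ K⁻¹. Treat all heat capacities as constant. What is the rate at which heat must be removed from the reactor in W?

Extent of reaction ξ = 0.762 × 42.7 / 2 = 16.269 mol/min
Reaction term: ξ·ΔH°_rxn = 16.269 × -80.0 = -1301.5 kJ/min
Sensible, feed 145→25 °C: -538.02 kJ/min
Outlet flows (mol/min): A 10.163, B 16.269
Sensible, products 25→259 °C: 1269.9 kJ/min
Q = ΔH = -569.58 kJ/min = -9.493 kW
Heat removed = 9493 W

Q_out = 9490 W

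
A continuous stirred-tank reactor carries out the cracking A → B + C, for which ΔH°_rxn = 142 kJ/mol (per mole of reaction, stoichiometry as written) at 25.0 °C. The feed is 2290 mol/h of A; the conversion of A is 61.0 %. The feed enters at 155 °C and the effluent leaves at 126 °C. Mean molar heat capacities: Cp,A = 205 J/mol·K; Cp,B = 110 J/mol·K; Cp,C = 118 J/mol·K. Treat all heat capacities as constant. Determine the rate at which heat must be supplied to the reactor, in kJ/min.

Extent of reaction ξ = 0.610 × 2290 = 1396.9 mol/h
Reaction term: ξ·ΔH°_rxn = 1396.9 × 142 = 198360 kJ/h
Sensible, feed 155→25 °C: -61028 kJ/h
Outlet flows (mol/h): A 893.1, B 1396.9, C 1396.9
Sensible, products 25→126 °C: 50659 kJ/h
Q = ΔH = 187990 kJ/h = 52.22 kW
Heat supplied = 3133.2 kJ/min

Q_in = 3130 kJ/min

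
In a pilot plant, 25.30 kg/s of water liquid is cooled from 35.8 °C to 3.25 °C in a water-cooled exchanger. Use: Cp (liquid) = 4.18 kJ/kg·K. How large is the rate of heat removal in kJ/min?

Q_c = 207000 kJ/min

Q = ṁ·Cp·ΔT = 25.30 × 4.18 × (3.25 − 35.8) = -3442.3 kJ/s
Cooling duty = 206540 kJ/min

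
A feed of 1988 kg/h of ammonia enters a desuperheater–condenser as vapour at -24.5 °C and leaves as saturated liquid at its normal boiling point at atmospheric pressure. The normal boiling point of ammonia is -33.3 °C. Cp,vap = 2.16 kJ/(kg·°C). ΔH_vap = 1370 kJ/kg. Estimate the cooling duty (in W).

Q_c = 767000 W

vapour -24.5→-33.3 °C: -19.008 kJ/kg
condensation at -33.3 °C: -1370 kJ/kg
Δh = -19.008 + -1370 = -1389 kJ/kg
Q = ṁ·Δh = 1988 kg/h × -1389 kJ/kg = -2.7613e+06 kJ/h
|Q| = 767.04 kW = 767040 W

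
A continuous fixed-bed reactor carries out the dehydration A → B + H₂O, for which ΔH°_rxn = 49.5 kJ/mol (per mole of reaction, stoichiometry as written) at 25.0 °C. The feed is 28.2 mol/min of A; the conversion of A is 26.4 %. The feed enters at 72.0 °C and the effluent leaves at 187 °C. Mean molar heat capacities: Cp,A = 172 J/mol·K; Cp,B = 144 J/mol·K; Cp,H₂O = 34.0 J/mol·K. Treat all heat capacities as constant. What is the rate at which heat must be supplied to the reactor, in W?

Q_in = 15600 W

Extent of reaction ξ = 0.264 × 28.2 = 7.4448 mol/min
Reaction term: ξ·ΔH°_rxn = 7.4448 × 49.5 = 368.52 kJ/min
Sensible, feed 72.0→25 °C: -227.97 kJ/min
Outlet flows (mol/min): A 20.755, B 7.4448, H₂O 7.4448
Sensible, products 25→187 °C: 793 kJ/min
Q = ΔH = 933.55 kJ/min = 15.559 kW
Heat supplied = 15559 W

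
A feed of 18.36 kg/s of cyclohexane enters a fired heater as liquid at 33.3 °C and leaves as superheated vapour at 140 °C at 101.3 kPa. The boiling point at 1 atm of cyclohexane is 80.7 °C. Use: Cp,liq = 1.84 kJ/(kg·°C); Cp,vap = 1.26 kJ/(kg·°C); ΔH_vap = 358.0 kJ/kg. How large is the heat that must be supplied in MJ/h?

liquid 33.3→80.7 °C: 87.216 kJ/kg
vaporisation at 80.7 °C: 358 kJ/kg
vapour 80.7→140 °C: 74.718 kJ/kg
Δh = 87.216 + 358 + 74.718 = 519.93 kJ/kg
Q = ṁ·Δh = 18.36 kg/s × 519.93 kJ/kg = 9546 kJ/s
|Q| = 9546 kW = 34366 MJ/h

Q = 34400 MJ/h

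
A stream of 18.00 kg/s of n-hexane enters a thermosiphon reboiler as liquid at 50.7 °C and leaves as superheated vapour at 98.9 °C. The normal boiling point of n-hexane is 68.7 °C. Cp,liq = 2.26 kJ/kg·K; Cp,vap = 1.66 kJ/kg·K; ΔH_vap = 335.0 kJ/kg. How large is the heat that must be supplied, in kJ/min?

liquid 50.7→68.7 °C: 40.68 kJ/kg
vaporisation at 68.7 °C: 335 kJ/kg
vapour 68.7→98.9 °C: 50.132 kJ/kg
Δh = 40.68 + 335 + 50.132 = 425.81 kJ/kg
Q = ṁ·Δh = 18.00 kg/s × 425.81 kJ/kg = 7664.6 kJ/s
|Q| = 7664.6 kW = 459880 kJ/min

Q = 460000 kJ/min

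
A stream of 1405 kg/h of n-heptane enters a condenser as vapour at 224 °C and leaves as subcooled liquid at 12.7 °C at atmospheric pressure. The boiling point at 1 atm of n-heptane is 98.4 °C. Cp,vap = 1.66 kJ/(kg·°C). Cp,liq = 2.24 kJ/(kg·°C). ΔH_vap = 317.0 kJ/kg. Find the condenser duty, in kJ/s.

Q_c = 280 kJ/s

vapour 224→98.4 °C: -208.5 kJ/kg
condensation at 98.4 °C: -317 kJ/kg
liquid 98.4→12.7 °C: -191.97 kJ/kg
Δh = -208.5 + -317 + -191.97 = -717.46 kJ/kg
Q = ṁ·Δh = 1405 kg/h × -717.46 kJ/kg = -1.008e+06 kJ/h
|Q| = 280.01 kW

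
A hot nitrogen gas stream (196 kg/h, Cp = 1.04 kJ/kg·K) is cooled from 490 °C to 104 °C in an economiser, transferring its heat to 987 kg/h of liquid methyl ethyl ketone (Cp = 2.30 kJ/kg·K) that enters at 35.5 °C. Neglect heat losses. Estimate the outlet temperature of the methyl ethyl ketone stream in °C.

Heat released by hot stream: Q = 196 × 1.04 × (490 − 104) = 78682 kJ/h
Energy balance on cold side (adiabatic exchanger): Q = ṁ_c·Cp_c·(T_c,out − T_c,in)
T_c,out = 35.5 + 78682/(987 × 2.30) = 70.16 °C

T_c,out = 70.2 °C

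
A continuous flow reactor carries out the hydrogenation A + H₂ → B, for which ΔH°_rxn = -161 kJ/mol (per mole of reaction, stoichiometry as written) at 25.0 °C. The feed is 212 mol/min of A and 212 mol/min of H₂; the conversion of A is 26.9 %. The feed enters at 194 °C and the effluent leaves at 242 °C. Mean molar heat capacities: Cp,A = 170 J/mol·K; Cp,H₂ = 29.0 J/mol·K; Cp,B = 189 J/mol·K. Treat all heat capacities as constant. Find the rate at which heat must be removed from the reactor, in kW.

Extent of reaction ξ = 0.269 × 212 = 57.028 mol/min
Reaction term: ξ·ΔH°_rxn = 57.028 × -161 = -9181.5 kJ/min
Sensible, feed 194→25 °C: -7129.8 kJ/min
Outlet flows (mol/min): A 154.97, H₂ 154.97, B 57.028
Sensible, products 25→242 °C: 9031 kJ/min
Q = ΔH = -7280.2 kJ/min = -121.34 kW
Heat removed = 121.34 kW

Q_out = 121 kW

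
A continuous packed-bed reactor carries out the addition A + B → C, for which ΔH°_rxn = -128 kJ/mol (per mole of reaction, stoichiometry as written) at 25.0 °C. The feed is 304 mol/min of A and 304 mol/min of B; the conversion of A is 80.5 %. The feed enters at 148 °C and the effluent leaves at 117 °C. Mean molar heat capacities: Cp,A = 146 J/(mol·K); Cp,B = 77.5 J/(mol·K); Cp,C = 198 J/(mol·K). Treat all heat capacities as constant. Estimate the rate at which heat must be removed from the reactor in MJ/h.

Extent of reaction ξ = 0.805 × 304 = 244.72 mol/min
Reaction term: ξ·ΔH°_rxn = 244.72 × -128 = -31324 kJ/min
Sensible, feed 148→25 °C: -8357.1 kJ/min
Outlet flows (mol/min): A 59.28, B 59.28, C 244.72
Sensible, products 25→117 °C: 5676.7 kJ/min
Q = ΔH = -34005 kJ/min = -566.74 kW
Heat removed = 2040.3 MJ/h

Q_out = 2040 MJ/h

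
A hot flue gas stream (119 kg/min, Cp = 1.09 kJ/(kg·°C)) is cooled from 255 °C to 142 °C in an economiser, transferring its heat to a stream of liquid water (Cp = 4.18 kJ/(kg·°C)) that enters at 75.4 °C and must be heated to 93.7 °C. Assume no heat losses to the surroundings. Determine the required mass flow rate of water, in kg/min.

ṁ_c = 192 kg/min

Heat released by hot stream: Q = 119 × 1.09 × (255 − 142) = 14657 kJ/min
Energy balance on cold side (adiabatic exchanger): Q = ṁ_c·Cp_c·(T_c,out − T_c,in)
ṁ_c = 14657 / [4.18 × (93.7 − 75.4)] = 191.61 kg/min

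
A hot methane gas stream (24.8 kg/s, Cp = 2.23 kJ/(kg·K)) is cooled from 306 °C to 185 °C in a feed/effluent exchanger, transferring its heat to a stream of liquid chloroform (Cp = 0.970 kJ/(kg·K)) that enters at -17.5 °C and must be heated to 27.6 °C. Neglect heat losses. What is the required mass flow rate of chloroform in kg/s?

ṁ_c = 153 kg/s

Heat released by hot stream: Q = 24.8 × 2.23 × (306 − 185) = 6691.8 kJ/s
Energy balance on cold side (adiabatic exchanger): Q = ṁ_c·Cp_c·(T_c,out − T_c,in)
ṁ_c = 6691.8 / [0.970 × (27.6 − -17.5)] = 152.97 kg/s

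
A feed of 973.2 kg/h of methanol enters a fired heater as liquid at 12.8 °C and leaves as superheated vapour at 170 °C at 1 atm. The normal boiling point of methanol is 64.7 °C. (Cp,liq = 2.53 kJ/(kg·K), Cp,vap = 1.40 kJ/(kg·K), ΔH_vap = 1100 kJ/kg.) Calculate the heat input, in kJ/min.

Q = 22400 kJ/min

liquid 12.8→64.7 °C: 131.31 kJ/kg
vaporisation at 64.7 °C: 1100 kJ/kg
vapour 64.7→170 °C: 147.42 kJ/kg
Δh = 131.31 + 1100 + 147.42 = 1378.7 kJ/kg
Q = ṁ·Δh = 973.2 kg/h × 1378.7 kJ/kg = 1.3418e+06 kJ/h
|Q| = 372.72 kW = 22363 kJ/min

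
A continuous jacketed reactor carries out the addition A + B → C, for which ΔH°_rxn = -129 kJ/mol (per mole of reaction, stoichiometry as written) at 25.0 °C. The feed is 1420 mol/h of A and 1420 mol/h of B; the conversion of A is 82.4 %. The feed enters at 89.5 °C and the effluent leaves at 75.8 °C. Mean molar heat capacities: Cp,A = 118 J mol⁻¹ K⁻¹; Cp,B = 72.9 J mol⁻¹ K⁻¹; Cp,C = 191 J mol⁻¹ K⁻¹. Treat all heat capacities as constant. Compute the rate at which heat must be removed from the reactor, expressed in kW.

Extent of reaction ξ = 0.824 × 1420 = 1170.1 mol/h
Reaction term: ξ·ΔH°_rxn = 1170.1 × -129 = -150940 kJ/h
Sensible, feed 89.5→25 °C: -17485 kJ/h
Outlet flows (mol/h): A 249.92, B 249.92, C 1170.1
Sensible, products 25→75.8 °C: 13777 kJ/h
Q = ΔH = -154650 kJ/h = -42.958 kW
Heat removed = 42.958 kW

Q_out = 43.0 kW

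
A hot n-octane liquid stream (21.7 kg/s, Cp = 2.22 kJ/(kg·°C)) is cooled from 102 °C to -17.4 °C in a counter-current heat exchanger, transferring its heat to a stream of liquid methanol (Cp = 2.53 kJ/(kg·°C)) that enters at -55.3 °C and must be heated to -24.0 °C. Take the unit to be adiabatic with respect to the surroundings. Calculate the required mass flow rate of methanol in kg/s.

Heat released by hot stream: Q = 21.7 × 2.22 × (102 − -17.4) = 5752 kJ/s
Energy balance on cold side (adiabatic exchanger): Q = ṁ_c·Cp_c·(T_c,out − T_c,in)
ṁ_c = 5752 / [2.53 × (-24.0 − -55.3)] = 72.636 kg/s

ṁ_c = 72.6 kg/s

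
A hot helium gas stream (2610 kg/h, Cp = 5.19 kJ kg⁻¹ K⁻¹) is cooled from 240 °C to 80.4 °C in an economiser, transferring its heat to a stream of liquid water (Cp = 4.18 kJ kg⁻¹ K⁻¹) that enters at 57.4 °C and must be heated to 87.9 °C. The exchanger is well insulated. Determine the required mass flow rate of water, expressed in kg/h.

Heat released by hot stream: Q = 2610 × 5.19 × (240 − 80.4) = 2.1619e+06 kJ/h
Energy balance on cold side (adiabatic exchanger): Q = ṁ_c·Cp_c·(T_c,out − T_c,in)
ṁ_c = 2.1619e+06 / [4.18 × (87.9 − 57.4)] = 16958 kg/h

ṁ_c = 17000 kg/h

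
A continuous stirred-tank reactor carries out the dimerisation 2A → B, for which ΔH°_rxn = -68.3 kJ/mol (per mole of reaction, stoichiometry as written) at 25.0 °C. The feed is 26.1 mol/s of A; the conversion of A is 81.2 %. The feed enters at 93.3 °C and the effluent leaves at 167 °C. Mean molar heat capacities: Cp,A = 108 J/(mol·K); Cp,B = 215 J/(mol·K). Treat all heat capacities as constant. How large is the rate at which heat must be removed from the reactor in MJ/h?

Extent of reaction ξ = 0.812 × 26.1 / 2 = 10.597 mol/s
Reaction term: ξ·ΔH°_rxn = 10.597 × -68.3 = -723.75 kJ/s
Sensible, feed 93.3→25 °C: -192.52 kJ/s
Outlet flows (mol/s): A 4.9068, B 10.597
Sensible, products 25→167 °C: 398.76 kJ/s
Q = ΔH = -517.51 kJ/s = -517.51 kW
Heat removed = 1863 MJ/h

Q_out = 1860 MJ/h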